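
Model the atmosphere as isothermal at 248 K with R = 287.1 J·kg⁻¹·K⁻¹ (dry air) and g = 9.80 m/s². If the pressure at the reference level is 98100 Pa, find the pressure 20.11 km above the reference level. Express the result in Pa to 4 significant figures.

P ≈ 6160 Pa

Scale height: H = RT/g = 287.1 × 248 / 9.80 = 7265.4 m.
Barometric formula: P = P₀ exp(−z/H).
z/H = 20110/7265.4 = 2.7679; exp(−2.7679) = 0.062794.
P = 98100 × 0.062794 = 6160.1 Pa.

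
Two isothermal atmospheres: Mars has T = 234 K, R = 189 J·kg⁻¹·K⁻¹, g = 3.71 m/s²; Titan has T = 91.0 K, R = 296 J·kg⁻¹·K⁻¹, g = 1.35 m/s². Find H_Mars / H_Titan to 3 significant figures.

H_Mars/H_Titan ≈ 0.597

H = RT/g for each body.
H_Mars = 189 × 234 / 3.71 = 11921 m.
H_Titan = 296 × 91.0 / 1.35 = 19953 m.
H_Mars/H_Titan = 11921/19953 = 0.59745.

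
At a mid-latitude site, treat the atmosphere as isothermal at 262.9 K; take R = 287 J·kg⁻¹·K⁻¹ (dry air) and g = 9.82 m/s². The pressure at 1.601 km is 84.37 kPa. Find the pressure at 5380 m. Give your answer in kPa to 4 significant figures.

P ≈ 51.59 kPa

Scale height: H = RT/g = 287 × 262.9 / 9.82 = 7683.5 m.
Between two levels, P₂ = P₁ exp(−Δz/H) with Δz = z₂ − z₁.
Δz = 5380.0 − 1601.0 = 3779.0 m; Δz/H = 3779.0/7683.5 = 0.49183.
P₂ = 84.37 × exp(−0.49183) = 84.37 × 0.61151 = 51.593 kPa.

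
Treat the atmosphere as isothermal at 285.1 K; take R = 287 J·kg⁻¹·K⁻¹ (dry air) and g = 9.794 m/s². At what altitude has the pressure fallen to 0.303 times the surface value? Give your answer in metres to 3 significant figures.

Scale height: H = RT/g = 287 × 285.1 / 9.794 = 8354.5 m.
Set P/P₀ = exp(−z/H) = 0.303, so z = −H ln(0.303).
−ln(0.303) = 1.1940; z = 8354.5 × 1.1940 = 9975.3 m.

z ≈ 9980 m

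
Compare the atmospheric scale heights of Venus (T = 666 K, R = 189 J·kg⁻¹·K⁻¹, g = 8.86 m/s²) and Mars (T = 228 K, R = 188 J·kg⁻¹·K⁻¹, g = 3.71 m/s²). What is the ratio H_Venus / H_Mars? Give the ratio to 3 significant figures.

H_Venus/H_Mars ≈ 1.23

H = RT/g for each body.
H_Venus = 189 × 666 / 8.86 = 14207 m.
H_Mars = 188 × 228 / 3.71 = 11554 m.
H_Venus/H_Mars = 14207/11554 = 1.2296.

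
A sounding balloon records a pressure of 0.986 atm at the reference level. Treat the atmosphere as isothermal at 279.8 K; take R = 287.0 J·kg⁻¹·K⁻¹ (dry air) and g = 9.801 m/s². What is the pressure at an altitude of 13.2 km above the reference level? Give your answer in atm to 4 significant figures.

P ≈ 0.1969 atm

Scale height: H = RT/g = 287.0 × 279.8 / 9.801 = 8193.3 m.
Barometric formula: P = P₀ exp(−z/H).
z/H = 13200/8193.3 = 1.6111; exp(−1.6111) = 0.19967.
P = 0.986 × 0.19967 = 0.19687 atm.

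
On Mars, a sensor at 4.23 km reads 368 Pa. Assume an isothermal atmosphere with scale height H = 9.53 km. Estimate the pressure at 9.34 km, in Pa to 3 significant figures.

Between two levels, P₂ = P₁ exp(−Δz/H) with Δz = z₂ − z₁.
Δz = 9340.0 − 4230.0 = 5110.0 m; Δz/H = 5110.0/9530.0 = 0.53620.
P₂ = 368 × exp(−0.53620) = 368 × 0.58497 = 215.27 Pa.

P ≈ 215 Pa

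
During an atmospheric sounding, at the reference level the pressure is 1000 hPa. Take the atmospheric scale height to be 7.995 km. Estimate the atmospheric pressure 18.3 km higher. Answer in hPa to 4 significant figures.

Barometric formula: P = P₀ exp(−z/H).
z/H = 18300/7995.0 = 2.2889; exp(−2.2889) = 0.10138.
P = 1000 × 0.10138 = 101.38 hPa.

P ≈ 101.4 hPa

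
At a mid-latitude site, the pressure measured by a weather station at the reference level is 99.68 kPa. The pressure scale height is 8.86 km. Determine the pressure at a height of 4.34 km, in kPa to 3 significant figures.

P ≈ 61.1 kPa

Barometric formula: P = P₀ exp(−z/H).
z/H = 4340.0/8860.0 = 0.48984; exp(−0.48984) = 0.61272.
P = 99.68 × 0.61272 = 61.076 kPa.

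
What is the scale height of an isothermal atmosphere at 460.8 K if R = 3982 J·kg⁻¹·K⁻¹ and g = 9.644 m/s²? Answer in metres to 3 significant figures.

The scale height of an isothermal atmosphere is H = RT/g.
H = 3982 × 460.8 / 9.644 = 1834900/9.644 = 190260 m.

H ≈ 190000 m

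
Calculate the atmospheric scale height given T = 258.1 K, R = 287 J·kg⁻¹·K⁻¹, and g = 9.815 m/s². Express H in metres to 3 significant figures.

H ≈ 7550 m

The scale height of an isothermal atmosphere is H = RT/g.
H = 287 × 258.1 / 9.815 = 74075/9.815 = 7547.1 m.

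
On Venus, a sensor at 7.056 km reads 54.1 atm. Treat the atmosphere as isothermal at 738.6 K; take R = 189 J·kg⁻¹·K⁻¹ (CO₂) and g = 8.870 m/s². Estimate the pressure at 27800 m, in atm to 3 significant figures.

P ≈ 14.5 atm

Scale height: H = RT/g = 189 × 738.6 / 8.870 = 15738 m.
Between two levels, P₂ = P₁ exp(−Δz/H) with Δz = z₂ − z₁.
Δz = 27800 − 7056.0 = 20744 m; Δz/H = 20744/15738 = 1.3181.
P₂ = 54.1 × exp(−1.3181) = 54.1 × 0.26764 = 14.479 atm.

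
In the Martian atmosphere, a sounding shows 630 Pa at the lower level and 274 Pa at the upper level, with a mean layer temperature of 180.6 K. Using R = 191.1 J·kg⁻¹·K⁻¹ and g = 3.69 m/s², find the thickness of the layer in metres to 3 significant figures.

Hypsometric equation: Δz = (R T̄/g) ln(P₁/P₂).
R T̄/g = 191.1 × 180.6 / 3.69 = 9353.0 m.
ln(630/274) = ln(2.2993) = 0.83260.
Δz = 9353.0 × 0.83260 = 7787.3 m.

Δz ≈ 7790 m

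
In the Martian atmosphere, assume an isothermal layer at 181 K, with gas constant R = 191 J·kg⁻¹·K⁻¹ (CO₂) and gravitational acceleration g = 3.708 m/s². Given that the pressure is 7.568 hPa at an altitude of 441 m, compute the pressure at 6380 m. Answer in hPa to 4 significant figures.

Scale height: H = RT/g = 191 × 181 / 3.708 = 9323.4 m.
Between two levels, P₂ = P₁ exp(−Δz/H) with Δz = z₂ − z₁.
Δz = 6380.0 − 441.00 = 5939.0 m; Δz/H = 5939.0/9323.4 = 0.63700.
P₂ = 7.568 × exp(−0.63700) = 7.568 × 0.52888 = 4.0026 hPa.

P ≈ 4.003 hPa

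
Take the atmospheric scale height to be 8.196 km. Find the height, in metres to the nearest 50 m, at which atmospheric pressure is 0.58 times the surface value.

z ≈ 4450 m

Set P/P₀ = exp(−z/H) = 0.58, so z = −H ln(0.58).
−ln(0.58) = 0.54473; z = 8196.0 × 0.54473 = 4464.6 m.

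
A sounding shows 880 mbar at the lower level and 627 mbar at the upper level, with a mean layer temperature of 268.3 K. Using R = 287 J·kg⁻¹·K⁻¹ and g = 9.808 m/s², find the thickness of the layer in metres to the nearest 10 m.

Δz ≈ 2660 m

Hypsometric equation: Δz = (R T̄/g) ln(P₁/P₂).
R T̄/g = 287 × 268.3 / 9.808 = 7850.9 m.
ln(880/627) = ln(1.4035) = 0.33897.
Δz = 7850.9 × 0.33897 = 2661.2 m.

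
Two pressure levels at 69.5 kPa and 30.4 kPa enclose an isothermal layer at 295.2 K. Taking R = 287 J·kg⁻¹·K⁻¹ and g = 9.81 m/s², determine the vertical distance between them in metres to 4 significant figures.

Hypsometric equation: Δz = (R T̄/g) ln(P₁/P₂).
R T̄/g = 287 × 295.2 / 9.81 = 8636.3 m.
ln(69.5/30.4) = ln(2.2862) = 0.82689.
Δz = 8636.3 × 0.82689 = 7141.3 m.

Δz ≈ 7141 m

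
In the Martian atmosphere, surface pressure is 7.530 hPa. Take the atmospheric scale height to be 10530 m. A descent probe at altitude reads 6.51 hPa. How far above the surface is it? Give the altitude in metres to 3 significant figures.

z ≈ 1530 m

Invert the barometric formula: z = H ln(P₀/P).
P₀/P = 7.530/6.51 = 1.1567; ln(1.1567) = 0.14557.
z = 10530 × 0.14557 = 1532.9 m.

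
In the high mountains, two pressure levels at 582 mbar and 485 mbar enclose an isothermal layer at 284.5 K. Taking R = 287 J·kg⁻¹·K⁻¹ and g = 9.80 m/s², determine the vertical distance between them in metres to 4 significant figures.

Δz ≈ 1519 m

Hypsometric equation: Δz = (R T̄/g) ln(P₁/P₂).
R T̄/g = 287 × 284.5 / 9.80 = 8331.8 m.
ln(582/485) = ln(1.2000) = 0.18232.
Δz = 8331.8 × 0.18232 = 1519.1 m.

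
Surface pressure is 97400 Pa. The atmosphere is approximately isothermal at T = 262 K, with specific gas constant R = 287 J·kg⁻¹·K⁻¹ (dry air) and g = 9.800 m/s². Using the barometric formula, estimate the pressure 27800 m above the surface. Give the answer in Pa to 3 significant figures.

P ≈ 2600 Pa

Scale height: H = RT/g = 287 × 262 / 9.800 = 7672.9 m.
Barometric formula: P = P₀ exp(−z/H).
z/H = 27800/7672.9 = 3.6231; exp(−3.6231) = 0.026700.
P = 97400 × 0.026700 = 2600.6 Pa.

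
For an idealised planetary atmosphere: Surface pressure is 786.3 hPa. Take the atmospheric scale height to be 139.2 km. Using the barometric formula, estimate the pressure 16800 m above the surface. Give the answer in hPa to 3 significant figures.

P ≈ 697 hPa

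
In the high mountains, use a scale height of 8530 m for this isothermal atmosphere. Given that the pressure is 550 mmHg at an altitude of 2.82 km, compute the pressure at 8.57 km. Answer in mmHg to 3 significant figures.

P ≈ 280 mmHg

Between two levels, P₂ = P₁ exp(−Δz/H) with Δz = z₂ − z₁.
Δz = 8570.0 − 2820.0 = 5750.0 m; Δz/H = 5750.0/8530.0 = 0.67409.
P₂ = 550 × exp(−0.67409) = 550 × 0.50962 = 280.29 mmHg.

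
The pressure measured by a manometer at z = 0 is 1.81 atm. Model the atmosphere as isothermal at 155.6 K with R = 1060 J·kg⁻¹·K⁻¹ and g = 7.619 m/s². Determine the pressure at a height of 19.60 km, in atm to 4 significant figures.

P ≈ 0.7319 atm

Scale height: H = RT/g = 1060 × 155.6 / 7.619 = 21648 m.
Barometric formula: P = P₀ exp(−z/H).
z/H = 19600/21648 = 0.90540; exp(−0.90540) = 0.40438.
P = 1.81 × 0.40438 = 0.73193 atm.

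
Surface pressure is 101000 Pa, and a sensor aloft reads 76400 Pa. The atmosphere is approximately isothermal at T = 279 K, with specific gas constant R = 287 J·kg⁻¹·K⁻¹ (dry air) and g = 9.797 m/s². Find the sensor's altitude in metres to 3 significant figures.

z ≈ 2280 m

Scale height: H = RT/g = 287 × 279 / 9.797 = 8173.2 m.
Invert the barometric formula: z = H ln(P₀/P).
P₀/P = 101000/76400 = 1.3220; ln(1.3220) = 0.27915.
z = 8173.2 × 0.27915 = 2281.5 m.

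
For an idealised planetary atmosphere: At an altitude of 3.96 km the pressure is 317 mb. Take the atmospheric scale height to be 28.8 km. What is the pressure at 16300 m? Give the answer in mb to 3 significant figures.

Between two levels, P₂ = P₁ exp(−Δz/H) with Δz = z₂ − z₁.
Δz = 16300 − 3960.0 = 12340 m; Δz/H = 12340/28800 = 0.42847.
P₂ = 317 × exp(−0.42847) = 317 × 0.65151 = 206.53 mb.

P ≈ 207 mb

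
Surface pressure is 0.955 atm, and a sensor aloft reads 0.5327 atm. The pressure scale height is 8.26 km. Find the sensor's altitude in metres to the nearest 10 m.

z ≈ 4820 m

Invert the barometric formula: z = H ln(P₀/P).
P₀/P = 0.955/0.5327 = 1.7928; ln(1.7928) = 0.58378.
z = 8260.0 × 0.58378 = 4822.0 m.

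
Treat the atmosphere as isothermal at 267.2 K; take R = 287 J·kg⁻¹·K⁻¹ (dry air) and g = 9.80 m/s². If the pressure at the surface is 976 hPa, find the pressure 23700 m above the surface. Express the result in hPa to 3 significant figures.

P ≈ 47.2 hPa

Scale height: H = RT/g = 287 × 267.2 / 9.80 = 7825.1 m.
Barometric formula: P = P₀ exp(−z/H).
z/H = 23700/7825.1 = 3.0287; exp(−3.0287) = 0.048378.
P = 976 × 0.048378 = 47.217 hPa.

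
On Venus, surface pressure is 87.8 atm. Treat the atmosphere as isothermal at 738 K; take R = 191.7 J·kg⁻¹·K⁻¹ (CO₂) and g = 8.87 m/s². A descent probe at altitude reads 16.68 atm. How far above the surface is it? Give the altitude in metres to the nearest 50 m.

z ≈ 26500 m

Scale height: H = RT/g = 191.7 × 738 / 8.87 = 15950 m.
Invert the barometric formula: z = H ln(P₀/P).
P₀/P = 87.8/16.68 = 5.2638; ln(5.2638) = 1.6609.
z = 15950 × 1.6609 = 26491 m.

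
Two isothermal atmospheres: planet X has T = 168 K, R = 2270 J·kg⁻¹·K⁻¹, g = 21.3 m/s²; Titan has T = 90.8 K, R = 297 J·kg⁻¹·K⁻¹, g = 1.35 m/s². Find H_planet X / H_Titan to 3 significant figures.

H_planet X/H_Titan ≈ 0.896

H = RT/g for each body.
H_planet X = 2270 × 168 / 21.3 = 17904 m.
H_Titan = 297 × 90.8 / 1.35 = 19976 m.
H_planet X/H_Titan = 17904/19976 = 0.89628.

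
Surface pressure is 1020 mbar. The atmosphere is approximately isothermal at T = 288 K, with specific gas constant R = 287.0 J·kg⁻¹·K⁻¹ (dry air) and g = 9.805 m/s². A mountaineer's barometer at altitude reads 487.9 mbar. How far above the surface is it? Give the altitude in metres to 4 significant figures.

z ≈ 6217 m

Scale height: H = RT/g = 287.0 × 288 / 9.805 = 8430.0 m.
Invert the barometric formula: z = H ln(P₀/P).
P₀/P = 1020/487.9 = 2.0906; ln(2.0906) = 0.73745.
z = 8430.0 × 0.73745 = 6216.7 m.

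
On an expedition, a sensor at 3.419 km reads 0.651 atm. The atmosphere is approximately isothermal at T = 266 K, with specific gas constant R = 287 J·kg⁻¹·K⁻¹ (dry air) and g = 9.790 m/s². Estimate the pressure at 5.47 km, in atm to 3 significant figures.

P ≈ 0.500 atm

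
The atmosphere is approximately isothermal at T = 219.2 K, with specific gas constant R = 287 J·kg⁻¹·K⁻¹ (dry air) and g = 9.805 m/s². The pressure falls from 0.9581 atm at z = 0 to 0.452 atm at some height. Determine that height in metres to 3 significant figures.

z ≈ 4820 m

Scale height: H = RT/g = 287 × 219.2 / 9.805 = 6416.2 m.
Invert the barometric formula: z = H ln(P₀/P).
P₀/P = 0.9581/0.452 = 2.1197; ln(2.1197) = 0.75127.
z = 6416.2 × 0.75127 = 4820.3 m.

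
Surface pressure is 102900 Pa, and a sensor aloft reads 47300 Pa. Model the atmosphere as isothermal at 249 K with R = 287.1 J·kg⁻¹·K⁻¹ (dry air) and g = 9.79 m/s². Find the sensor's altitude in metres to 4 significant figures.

z ≈ 5676 m

Scale height: H = RT/g = 287.1 × 249 / 9.79 = 7302.1 m.
Invert the barometric formula: z = H ln(P₀/P).
P₀/P = 102900/47300 = 2.1755; ln(2.1755) = 0.77726.
z = 7302.1 × 0.77726 = 5675.6 m.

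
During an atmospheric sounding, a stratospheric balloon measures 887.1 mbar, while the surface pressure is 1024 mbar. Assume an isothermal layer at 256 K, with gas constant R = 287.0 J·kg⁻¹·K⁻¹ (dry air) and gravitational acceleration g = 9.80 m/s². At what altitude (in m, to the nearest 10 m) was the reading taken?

Scale height: H = RT/g = 287.0 × 256 / 9.80 = 7497.1 m.
Invert the barometric formula: z = H ln(P₀/P).
P₀/P = 1024/887.1 = 1.1543; ln(1.1543) = 0.14349.
z = 7497.1 × 0.14349 = 1075.8 m.

z ≈ 1080 m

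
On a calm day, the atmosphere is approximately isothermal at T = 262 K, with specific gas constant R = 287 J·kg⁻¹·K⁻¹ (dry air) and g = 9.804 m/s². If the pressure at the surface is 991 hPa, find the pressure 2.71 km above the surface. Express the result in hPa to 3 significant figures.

Scale height: H = RT/g = 287 × 262 / 9.804 = 7669.7 m.
Barometric formula: P = P₀ exp(−z/H).
z/H = 2710.0/7669.7 = 0.35334; exp(−0.35334) = 0.70234.
P = 991 × 0.70234 = 696.02 hPa.

P ≈ 696 hPa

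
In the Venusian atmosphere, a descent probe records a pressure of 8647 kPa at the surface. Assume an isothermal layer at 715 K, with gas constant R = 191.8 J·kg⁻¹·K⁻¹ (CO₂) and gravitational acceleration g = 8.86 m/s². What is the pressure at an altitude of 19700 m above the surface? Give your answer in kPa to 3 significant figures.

P ≈ 2420 kPa

Scale height: H = RT/g = 191.8 × 715 / 8.86 = 15478 m.
Barometric formula: P = P₀ exp(−z/H).
z/H = 19700/15478 = 1.2728; exp(−1.2728) = 0.28005.
P = 8647 × 0.28005 = 2421.6 kPa.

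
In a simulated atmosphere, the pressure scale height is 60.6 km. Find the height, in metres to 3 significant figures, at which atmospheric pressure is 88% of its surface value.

Set P/P₀ = exp(−z/H) = 0.88, so z = −H ln(0.88).
−ln(0.88) = 0.12783; z = 60600 × 0.12783 = 7746.5 m.

z ≈ 7750 m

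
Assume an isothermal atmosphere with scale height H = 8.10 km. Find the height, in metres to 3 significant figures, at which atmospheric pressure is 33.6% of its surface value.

Set P/P₀ = exp(−z/H) = 0.336, so z = −H ln(0.336).
−ln(0.336) = 1.0906; z = 8100.0 × 1.0906 = 8833.9 m.

z ≈ 8830 m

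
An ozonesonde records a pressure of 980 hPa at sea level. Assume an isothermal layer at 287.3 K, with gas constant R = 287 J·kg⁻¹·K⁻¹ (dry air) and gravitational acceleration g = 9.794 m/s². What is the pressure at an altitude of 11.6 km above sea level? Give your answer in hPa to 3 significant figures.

Scale height: H = RT/g = 287 × 287.3 / 9.794 = 8418.9 m.
Barometric formula: P = P₀ exp(−z/H).
z/H = 11600/8418.9 = 1.3779; exp(−1.3779) = 0.25211.
P = 980 × 0.25211 = 247.07 hPa.

P ≈ 247 hPa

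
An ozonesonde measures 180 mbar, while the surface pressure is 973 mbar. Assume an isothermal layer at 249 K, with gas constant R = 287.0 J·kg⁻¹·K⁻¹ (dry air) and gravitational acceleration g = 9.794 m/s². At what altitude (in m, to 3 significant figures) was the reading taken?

z ≈ 12300 m

Scale height: H = RT/g = 287.0 × 249 / 9.794 = 7296.6 m.
Invert the barometric formula: z = H ln(P₀/P).
P₀/P = 973/180 = 5.4056; ln(5.4056) = 1.6874.
z = 7296.6 × 1.6874 = 12312 m.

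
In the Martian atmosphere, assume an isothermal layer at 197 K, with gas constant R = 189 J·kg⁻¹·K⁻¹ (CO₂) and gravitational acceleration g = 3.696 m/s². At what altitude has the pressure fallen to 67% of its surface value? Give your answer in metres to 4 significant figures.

Scale height: H = RT/g = 189 × 197 / 3.696 = 10074 m.
Set P/P₀ = exp(−z/H) = 0.67, so z = −H ln(0.67).
−ln(0.67) = 0.40048; z = 10074 × 0.40048 = 4034.4 m.

z ≈ 4034 m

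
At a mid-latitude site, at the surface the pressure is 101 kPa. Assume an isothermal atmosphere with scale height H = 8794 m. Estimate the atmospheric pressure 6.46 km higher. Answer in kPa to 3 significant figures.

Barometric formula: P = P₀ exp(−z/H).
z/H = 6460.0/8794.0 = 0.73459; exp(−0.73459) = 0.47970.
P = 101 × 0.47970 = 48.450 kPa.

P ≈ 48.4 kPa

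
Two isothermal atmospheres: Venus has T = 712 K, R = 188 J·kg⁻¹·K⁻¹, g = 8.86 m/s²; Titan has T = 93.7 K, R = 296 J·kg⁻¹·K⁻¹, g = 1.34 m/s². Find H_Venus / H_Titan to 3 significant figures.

H = RT/g for each body.
H_Venus = 188 × 712 / 8.86 = 15108 m.
H_Titan = 296 × 93.7 / 1.34 = 20698 m.
H_Venus/H_Titan = 15108/20698 = 0.72993.

H_Venus/H_Titan ≈ 0.730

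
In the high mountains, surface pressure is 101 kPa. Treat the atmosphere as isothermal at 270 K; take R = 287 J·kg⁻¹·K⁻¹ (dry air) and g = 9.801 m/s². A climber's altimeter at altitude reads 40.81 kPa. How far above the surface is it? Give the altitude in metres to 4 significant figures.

Scale height: H = RT/g = 287 × 270 / 9.801 = 7906.3 m.
Invert the barometric formula: z = H ln(P₀/P).
P₀/P = 101/40.81 = 2.4749; ln(2.4749) = 0.90620.
z = 7906.3 × 0.90620 = 7164.7 m.

z ≈ 7165 m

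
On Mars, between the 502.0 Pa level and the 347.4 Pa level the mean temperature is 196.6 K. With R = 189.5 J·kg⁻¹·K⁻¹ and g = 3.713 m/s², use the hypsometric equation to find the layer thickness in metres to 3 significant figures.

Δz ≈ 3690 m

Hypsometric equation: Δz = (R T̄/g) ln(P₁/P₂).
R T̄/g = 189.5 × 196.6 / 3.713 = 10034 m.
ln(502.0/347.4) = ln(1.4450) = 0.36811.
Δz = 10034 × 0.36811 = 3693.6 m.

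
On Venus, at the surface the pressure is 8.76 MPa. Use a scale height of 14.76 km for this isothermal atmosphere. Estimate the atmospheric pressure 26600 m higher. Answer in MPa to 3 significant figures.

P ≈ 1.44 MPa

Barometric formula: P = P₀ exp(−z/H).
z/H = 26600/14760 = 1.8022; exp(−1.8022) = 0.16494.
P = 8.76 × 0.16494 = 1.4449 MPa.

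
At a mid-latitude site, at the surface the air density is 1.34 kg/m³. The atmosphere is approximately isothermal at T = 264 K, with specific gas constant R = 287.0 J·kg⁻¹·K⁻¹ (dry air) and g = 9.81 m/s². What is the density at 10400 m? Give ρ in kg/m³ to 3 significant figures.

Scale height: H = RT/g = 287.0 × 264 / 9.81 = 7723.5 m.
In an isothermal atmosphere, density decays like pressure: ρ = ρ₀ exp(−z/H).
z/H = 10400/7723.5 = 1.3465; exp(−1.3465) = 0.26015.
ρ = 1.34 × 0.26015 = 0.34860 kg/m³.

ρ ≈ 0.349 kg/m³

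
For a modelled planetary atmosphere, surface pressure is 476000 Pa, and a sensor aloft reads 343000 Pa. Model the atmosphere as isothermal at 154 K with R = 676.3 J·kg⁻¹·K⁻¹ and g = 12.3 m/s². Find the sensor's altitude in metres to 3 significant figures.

z ≈ 2770 m

Scale height: H = RT/g = 676.3 × 154 / 12.3 = 8467.5 m.
Invert the barometric formula: z = H ln(P₀/P).
P₀/P = 476000/343000 = 1.3878; ln(1.3878) = 0.32772.
z = 8467.5 × 0.32772 = 2775.0 m.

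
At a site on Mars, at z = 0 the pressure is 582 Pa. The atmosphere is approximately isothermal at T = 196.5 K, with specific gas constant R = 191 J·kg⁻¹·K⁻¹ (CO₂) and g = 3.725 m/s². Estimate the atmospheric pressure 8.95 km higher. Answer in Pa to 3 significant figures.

Scale height: H = RT/g = 191 × 196.5 / 3.725 = 10076 m.
Barometric formula: P = P₀ exp(−z/H).
z/H = 8950.0/10076 = 0.88825; exp(−0.88825) = 0.41138.
P = 582 × 0.41138 = 239.42 Pa.

P ≈ 239 Pa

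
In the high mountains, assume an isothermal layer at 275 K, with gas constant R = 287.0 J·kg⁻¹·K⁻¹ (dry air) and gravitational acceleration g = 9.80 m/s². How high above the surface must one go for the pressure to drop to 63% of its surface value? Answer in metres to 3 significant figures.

Scale height: H = RT/g = 287.0 × 275 / 9.80 = 8053.6 m.
Set P/P₀ = exp(−z/H) = 0.63, so z = −H ln(0.63).
−ln(0.63) = 0.46204; z = 8053.6 × 0.46204 = 3721.1 m.

z ≈ 3720 m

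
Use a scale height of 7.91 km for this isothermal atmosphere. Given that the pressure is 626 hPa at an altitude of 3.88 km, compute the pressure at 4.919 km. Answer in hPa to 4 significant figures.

P ≈ 548.9 hPa

Between two levels, P₂ = P₁ exp(−Δz/H) with Δz = z₂ − z₁.
Δz = 4919.0 − 3880.0 = 1039.0 m; Δz/H = 1039.0/7910.0 = 0.13135.
P₂ = 626 × exp(−0.13135) = 626 × 0.87691 = 548.95 hPa.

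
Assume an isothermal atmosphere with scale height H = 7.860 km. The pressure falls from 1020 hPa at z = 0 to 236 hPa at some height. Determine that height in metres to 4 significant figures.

Invert the barometric formula: z = H ln(P₀/P).
P₀/P = 1020/236 = 4.3220; ln(4.3220) = 1.4637.
z = 7860.0 × 1.4637 = 11505 m.

z ≈ 11500 m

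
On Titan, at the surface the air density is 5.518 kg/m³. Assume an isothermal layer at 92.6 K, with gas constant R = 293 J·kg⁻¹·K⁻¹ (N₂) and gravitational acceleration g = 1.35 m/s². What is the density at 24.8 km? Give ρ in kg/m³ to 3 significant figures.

Scale height: H = RT/g = 293 × 92.6 / 1.35 = 20098 m.
In an isothermal atmosphere, density decays like pressure: ρ = ρ₀ exp(−z/H).
z/H = 24800/20098 = 1.2340; exp(−1.2340) = 0.29113.
ρ = 5.518 × 0.29113 = 1.6065 kg/m³.

ρ ≈ 1.61 kg/m³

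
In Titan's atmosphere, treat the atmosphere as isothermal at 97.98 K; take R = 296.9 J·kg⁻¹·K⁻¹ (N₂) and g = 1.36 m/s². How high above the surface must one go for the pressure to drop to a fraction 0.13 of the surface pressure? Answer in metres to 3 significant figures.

z ≈ 43600 m

Scale height: H = RT/g = 296.9 × 97.98 / 1.36 = 21390 m.
Set P/P₀ = exp(−z/H) = 0.13, so z = −H ln(0.13).
−ln(0.13) = 2.0402; z = 21390 × 2.0402 = 43640 m.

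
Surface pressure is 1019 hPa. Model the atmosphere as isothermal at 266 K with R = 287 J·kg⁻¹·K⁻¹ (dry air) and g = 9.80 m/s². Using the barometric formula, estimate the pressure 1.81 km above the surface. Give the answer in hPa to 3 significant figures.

Scale height: H = RT/g = 287 × 266 / 9.80 = 7790.0 m.
Barometric formula: P = P₀ exp(−z/H).
z/H = 1810.0/7790.0 = 0.23235; exp(−0.23235) = 0.79267.
P = 1019 × 0.79267 = 807.73 hPa.

P ≈ 808 hPa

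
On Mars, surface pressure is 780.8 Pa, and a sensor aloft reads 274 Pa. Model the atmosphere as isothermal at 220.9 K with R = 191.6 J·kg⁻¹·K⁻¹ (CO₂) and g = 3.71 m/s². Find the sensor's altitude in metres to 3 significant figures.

Scale height: H = RT/g = 191.6 × 220.9 / 3.71 = 11408 m.
Invert the barometric formula: z = H ln(P₀/P).
P₀/P = 780.8/274 = 2.8496; ln(2.8496) = 1.0472.
z = 11408 × 1.0472 = 11946 m.

z ≈ 11900 m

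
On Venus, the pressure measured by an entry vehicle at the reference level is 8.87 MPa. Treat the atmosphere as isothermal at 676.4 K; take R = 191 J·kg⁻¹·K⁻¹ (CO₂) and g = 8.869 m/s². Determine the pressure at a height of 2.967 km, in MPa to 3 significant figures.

P ≈ 7.24 MPa

Scale height: H = RT/g = 191 × 676.4 / 8.869 = 14567 m.
Barometric formula: P = P₀ exp(−z/H).
z/H = 2967.0/14567 = 0.20368; exp(−0.20368) = 0.81572.
P = 8.87 × 0.81572 = 7.2354 MPa.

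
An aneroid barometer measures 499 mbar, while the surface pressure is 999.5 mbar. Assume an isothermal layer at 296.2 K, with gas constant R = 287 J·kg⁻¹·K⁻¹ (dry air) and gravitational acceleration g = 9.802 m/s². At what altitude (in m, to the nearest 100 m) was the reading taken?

z ≈ 6000 m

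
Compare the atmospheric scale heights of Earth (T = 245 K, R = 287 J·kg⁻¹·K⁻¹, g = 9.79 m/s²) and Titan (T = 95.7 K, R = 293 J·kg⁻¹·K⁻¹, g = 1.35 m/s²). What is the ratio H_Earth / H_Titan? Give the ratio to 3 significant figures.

H = RT/g for each body.
H_Earth = 287 × 245 / 9.79 = 7182.3 m.
H_Titan = 293 × 95.7 / 1.35 = 20770 m.
H_Earth/H_Titan = 7182.3/20770 = 0.34580.

H_Earth/H_Titan ≈ 0.346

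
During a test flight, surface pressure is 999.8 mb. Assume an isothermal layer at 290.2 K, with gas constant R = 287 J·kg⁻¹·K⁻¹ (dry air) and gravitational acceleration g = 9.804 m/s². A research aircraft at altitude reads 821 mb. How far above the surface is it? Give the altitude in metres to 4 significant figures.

Scale height: H = RT/g = 287 × 290.2 / 9.804 = 8495.2 m.
Invert the barometric formula: z = H ln(P₀/P).
P₀/P = 999.8/821 = 1.2178; ln(1.2178) = 0.19705.
z = 8495.2 × 0.19705 = 1674.0 m.

z ≈ 1674 m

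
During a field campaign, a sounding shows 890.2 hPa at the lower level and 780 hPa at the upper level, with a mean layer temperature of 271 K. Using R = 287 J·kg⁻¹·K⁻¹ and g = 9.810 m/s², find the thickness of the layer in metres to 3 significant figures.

Hypsometric equation: Δz = (R T̄/g) ln(P₁/P₂).
R T̄/g = 287 × 271 / 9.810 = 7928.3 m.
ln(890.2/780) = ln(1.1413) = 0.13217.
Δz = 7928.3 × 0.13217 = 1047.9 m.

Δz ≈ 1050 m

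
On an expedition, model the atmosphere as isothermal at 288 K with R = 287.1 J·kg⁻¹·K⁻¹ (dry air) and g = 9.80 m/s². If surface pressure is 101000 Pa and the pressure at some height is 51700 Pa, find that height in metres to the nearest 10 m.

Scale height: H = RT/g = 287.1 × 288 / 9.80 = 8437.2 m.
Invert the barometric formula: z = H ln(P₀/P).
P₀/P = 101000/51700 = 1.9536; ln(1.9536) = 0.66967.
z = 8437.2 × 0.66967 = 5650.1 m.

z ≈ 5650 m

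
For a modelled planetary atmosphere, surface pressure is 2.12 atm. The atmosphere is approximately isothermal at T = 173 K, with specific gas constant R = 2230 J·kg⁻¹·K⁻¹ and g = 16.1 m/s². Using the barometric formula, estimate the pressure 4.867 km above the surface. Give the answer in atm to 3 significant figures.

P ≈ 1.73 atm

Scale height: H = RT/g = 2230 × 173 / 16.1 = 23962 m.
Barometric formula: P = P₀ exp(−z/H).
z/H = 4867.0/23962 = 0.20311; exp(−0.20311) = 0.81619.
P = 2.12 × 0.81619 = 1.7303 atm.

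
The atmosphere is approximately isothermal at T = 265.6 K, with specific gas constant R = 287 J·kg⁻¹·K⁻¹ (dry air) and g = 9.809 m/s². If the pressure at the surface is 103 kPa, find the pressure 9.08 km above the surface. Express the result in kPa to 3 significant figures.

P ≈ 32.0 kPa

Scale height: H = RT/g = 287 × 265.6 / 9.809 = 7771.1 m.
Barometric formula: P = P₀ exp(−z/H).
z/H = 9080.0/7771.1 = 1.1684; exp(−1.1684) = 0.31086.
P = 103 × 0.31086 = 32.019 kPa.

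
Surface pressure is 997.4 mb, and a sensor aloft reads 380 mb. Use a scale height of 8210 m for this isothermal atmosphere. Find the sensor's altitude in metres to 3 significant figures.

z ≈ 7920 m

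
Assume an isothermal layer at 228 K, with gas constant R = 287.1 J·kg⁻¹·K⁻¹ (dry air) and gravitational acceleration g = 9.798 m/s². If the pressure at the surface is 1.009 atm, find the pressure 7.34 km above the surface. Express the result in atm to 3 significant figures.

Scale height: H = RT/g = 287.1 × 228 / 9.798 = 6680.8 m.
Barometric formula: P = P₀ exp(−z/H).
z/H = 7340.0/6680.8 = 1.0987; exp(−1.0987) = 0.33330.
P = 1.009 × 0.33330 = 0.33630 atm.

P ≈ 0.336 atm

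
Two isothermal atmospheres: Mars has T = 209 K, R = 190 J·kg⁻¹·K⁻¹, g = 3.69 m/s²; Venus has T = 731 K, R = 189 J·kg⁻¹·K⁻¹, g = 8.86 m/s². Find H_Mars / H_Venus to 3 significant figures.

H_Mars/H_Venus ≈ 0.690

H = RT/g for each body.
H_Mars = 190 × 209 / 3.69 = 10762 m.
H_Venus = 189 × 731 / 8.86 = 15594 m.
H_Mars/H_Venus = 10762/15594 = 0.69014.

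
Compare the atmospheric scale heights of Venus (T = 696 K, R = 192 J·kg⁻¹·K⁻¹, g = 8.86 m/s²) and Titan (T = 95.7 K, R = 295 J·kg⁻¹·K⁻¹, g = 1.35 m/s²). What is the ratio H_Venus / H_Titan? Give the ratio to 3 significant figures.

H_Venus/H_Titan ≈ 0.721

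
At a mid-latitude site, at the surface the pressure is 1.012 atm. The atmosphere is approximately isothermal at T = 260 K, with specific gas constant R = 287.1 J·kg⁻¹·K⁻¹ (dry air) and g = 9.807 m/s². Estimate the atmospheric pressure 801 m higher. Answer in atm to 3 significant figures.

Scale height: H = RT/g = 287.1 × 260 / 9.807 = 7611.5 m.
Barometric formula: P = P₀ exp(−z/H).
z/H = 801.00/7611.5 = 0.10524; exp(−0.10524) = 0.90011.
P = 1.012 × 0.90011 = 0.91091 atm.

P ≈ 0.911 atm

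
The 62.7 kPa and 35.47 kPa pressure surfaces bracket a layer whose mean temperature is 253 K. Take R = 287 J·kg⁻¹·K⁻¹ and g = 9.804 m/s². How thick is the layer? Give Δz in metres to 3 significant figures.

Hypsometric equation: Δz = (R T̄/g) ln(P₁/P₂).
R T̄/g = 287 × 253 / 9.804 = 7406.3 m.
ln(62.7/35.47) = ln(1.7677) = 0.56968.
Δz = 7406.3 × 0.56968 = 4219.2 m.

Δz ≈ 4220 m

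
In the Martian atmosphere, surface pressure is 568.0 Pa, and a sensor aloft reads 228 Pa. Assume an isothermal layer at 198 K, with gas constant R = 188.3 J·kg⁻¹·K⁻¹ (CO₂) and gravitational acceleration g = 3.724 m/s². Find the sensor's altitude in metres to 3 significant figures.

z ≈ 9140 m

Scale height: H = RT/g = 188.3 × 198 / 3.724 = 10012 m.
Invert the barometric formula: z = H ln(P₀/P).
P₀/P = 568.0/228 = 2.4912; ln(2.4912) = 0.91276.
z = 10012 × 0.91276 = 9138.6 m.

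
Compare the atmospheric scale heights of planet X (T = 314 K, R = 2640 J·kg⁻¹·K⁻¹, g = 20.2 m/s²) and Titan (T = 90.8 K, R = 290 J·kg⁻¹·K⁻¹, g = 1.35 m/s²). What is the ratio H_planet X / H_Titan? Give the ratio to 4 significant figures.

H_planet X/H_Titan ≈ 2.104

H = RT/g for each body.
H_planet X = 2640 × 314 / 20.2 = 41038 m.
H_Titan = 290 × 90.8 / 1.35 = 19505 m.
H_planet X/H_Titan = 41038/19505 = 2.1040.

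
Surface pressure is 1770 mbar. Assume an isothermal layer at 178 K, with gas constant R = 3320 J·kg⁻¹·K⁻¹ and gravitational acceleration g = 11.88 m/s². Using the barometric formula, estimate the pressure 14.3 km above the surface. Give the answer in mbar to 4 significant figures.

P ≈ 1328 mbar

Scale height: H = RT/g = 3320 × 178 / 11.88 = 49744 m.
Barometric formula: P = P₀ exp(−z/H).
z/H = 14300/49744 = 0.28747; exp(−0.28747) = 0.75016.
P = 1770 × 0.75016 = 1327.8 mbar.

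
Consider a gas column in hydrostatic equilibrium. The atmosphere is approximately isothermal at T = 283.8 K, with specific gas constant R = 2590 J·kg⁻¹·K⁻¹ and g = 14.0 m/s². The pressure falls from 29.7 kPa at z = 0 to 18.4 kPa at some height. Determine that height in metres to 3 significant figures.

Scale height: H = RT/g = 2590 × 283.8 / 14.0 = 52503 m.
Invert the barometric formula: z = H ln(P₀/P).
P₀/P = 29.7/18.4 = 1.6141; ln(1.6141) = 0.47878.
z = 52503 × 0.47878 = 25137 m.

z ≈ 25100 m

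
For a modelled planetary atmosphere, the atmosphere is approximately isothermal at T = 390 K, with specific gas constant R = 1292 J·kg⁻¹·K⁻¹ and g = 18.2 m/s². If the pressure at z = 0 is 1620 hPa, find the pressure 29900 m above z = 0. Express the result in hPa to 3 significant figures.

Scale height: H = RT/g = 1292 × 390 / 18.2 = 27686 m.
Barometric formula: P = P₀ exp(−z/H).
z/H = 29900/27686 = 1.0800; exp(−1.0800) = 0.33960.
P = 1620 × 0.33960 = 550.15 hPa.

P ≈ 550 hPa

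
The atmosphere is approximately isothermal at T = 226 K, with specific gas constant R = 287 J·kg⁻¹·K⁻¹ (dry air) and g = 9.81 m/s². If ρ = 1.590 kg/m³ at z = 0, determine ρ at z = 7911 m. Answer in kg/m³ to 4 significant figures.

Scale height: H = RT/g = 287 × 226 / 9.81 = 6611.8 m.
In an isothermal atmosphere, density decays like pressure: ρ = ρ₀ exp(−z/H).
z/H = 7911.0/6611.8 = 1.1965; exp(−1.1965) = 0.30225.
ρ = 1.590 × 0.30225 = 0.48058 kg/m³.

ρ ≈ 0.4806 kg/m³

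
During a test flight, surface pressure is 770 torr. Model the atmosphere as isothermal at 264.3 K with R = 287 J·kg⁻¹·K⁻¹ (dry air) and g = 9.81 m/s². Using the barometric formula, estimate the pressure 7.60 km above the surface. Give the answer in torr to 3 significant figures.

P ≈ 288 torr

Scale height: H = RT/g = 287 × 264.3 / 9.81 = 7732.3 m.
Barometric formula: P = P₀ exp(−z/H).
z/H = 7600.0/7732.3 = 0.98289; exp(−0.98289) = 0.37423.
P = 770 × 0.37423 = 288.16 torr.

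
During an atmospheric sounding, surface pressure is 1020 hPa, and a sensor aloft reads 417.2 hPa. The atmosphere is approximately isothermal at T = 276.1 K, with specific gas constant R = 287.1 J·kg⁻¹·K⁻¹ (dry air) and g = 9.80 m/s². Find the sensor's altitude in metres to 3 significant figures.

Scale height: H = RT/g = 287.1 × 276.1 / 9.80 = 8088.6 m.
Invert the barometric formula: z = H ln(P₀/P).
P₀/P = 1020/417.2 = 2.4449; ln(2.4449) = 0.89400.
z = 8088.6 × 0.89400 = 7231.2 m.

z ≈ 7230 m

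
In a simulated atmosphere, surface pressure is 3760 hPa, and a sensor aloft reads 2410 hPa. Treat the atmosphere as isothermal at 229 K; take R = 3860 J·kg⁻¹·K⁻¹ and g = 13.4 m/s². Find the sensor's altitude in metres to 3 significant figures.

z ≈ 29300 m

Scale height: H = RT/g = 3860 × 229 / 13.4 = 65966 m.
Invert the barometric formula: z = H ln(P₀/P).
P₀/P = 3760/2410 = 1.5602; ln(1.5602) = 0.44481.
z = 65966 × 0.44481 = 29342 m.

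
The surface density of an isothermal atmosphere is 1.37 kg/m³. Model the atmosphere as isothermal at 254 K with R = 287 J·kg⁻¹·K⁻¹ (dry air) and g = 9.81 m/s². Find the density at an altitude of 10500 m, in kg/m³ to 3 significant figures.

ρ ≈ 0.333 kg/m³

Scale height: H = RT/g = 287 × 254 / 9.81 = 7431.0 m.
In an isothermal atmosphere, density decays like pressure: ρ = ρ₀ exp(−z/H).
z/H = 10500/7431.0 = 1.4130; exp(−1.4130) = 0.24341.
ρ = 1.37 × 0.24341 = 0.33347 kg/m³.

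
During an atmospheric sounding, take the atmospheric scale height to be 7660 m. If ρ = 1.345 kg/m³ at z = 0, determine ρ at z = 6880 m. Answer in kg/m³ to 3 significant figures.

ρ ≈ 0.548 kg/m³

In an isothermal atmosphere, density decays like pressure: ρ = ρ₀ exp(−z/H).
z/H = 6880.0/7660.0 = 0.89817; exp(−0.89817) = 0.40731.
ρ = 1.345 × 0.40731 = 0.54783 kg/m³.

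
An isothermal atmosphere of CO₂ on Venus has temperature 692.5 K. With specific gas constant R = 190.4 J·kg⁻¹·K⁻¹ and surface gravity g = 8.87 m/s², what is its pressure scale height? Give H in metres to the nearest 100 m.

H ≈ 14900 m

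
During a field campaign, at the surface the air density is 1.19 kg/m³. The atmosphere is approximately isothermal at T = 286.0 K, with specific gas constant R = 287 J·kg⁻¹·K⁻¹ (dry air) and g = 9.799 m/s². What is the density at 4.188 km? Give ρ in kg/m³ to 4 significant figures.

Scale height: H = RT/g = 287 × 286.0 / 9.799 = 8376.6 m.
In an isothermal atmosphere, density decays like pressure: ρ = ρ₀ exp(−z/H).
z/H = 4188.0/8376.6 = 0.49996; exp(−0.49996) = 0.60655.
ρ = 1.19 × 0.60655 = 0.72179 kg/m³.

ρ ≈ 0.7218 kg/m³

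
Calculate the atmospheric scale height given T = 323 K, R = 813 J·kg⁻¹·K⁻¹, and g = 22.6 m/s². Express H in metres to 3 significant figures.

The scale height of an isothermal atmosphere is H = RT/g.
H = 813 × 323 / 22.6 = 262600/22.6 = 11619 m.

H ≈ 11600 m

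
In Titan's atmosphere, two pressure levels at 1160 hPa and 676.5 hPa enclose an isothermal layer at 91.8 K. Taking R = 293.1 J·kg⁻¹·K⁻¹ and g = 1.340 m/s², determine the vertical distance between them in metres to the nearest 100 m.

Hypsometric equation: Δz = (R T̄/g) ln(P₁/P₂).
R T̄/g = 293.1 × 91.8 / 1.340 = 20080 m.
ln(1160/676.5) = ln(1.7147) = 0.53924.
Δz = 20080 × 0.53924 = 10828 m.

Δz ≈ 10800 m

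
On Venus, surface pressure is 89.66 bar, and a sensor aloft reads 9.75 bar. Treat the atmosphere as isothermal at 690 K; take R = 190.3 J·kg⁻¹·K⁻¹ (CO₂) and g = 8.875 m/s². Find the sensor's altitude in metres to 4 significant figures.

z ≈ 32830 m

Scale height: H = RT/g = 190.3 × 690 / 8.875 = 14795 m.
Invert the barometric formula: z = H ln(P₀/P).
P₀/P = 89.66/9.75 = 9.1959; ln(9.1959) = 2.2188.
z = 14795 × 2.2188 = 32827 m.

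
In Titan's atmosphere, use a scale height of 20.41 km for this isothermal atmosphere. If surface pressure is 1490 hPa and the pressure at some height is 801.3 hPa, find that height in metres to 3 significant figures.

Invert the barometric formula: z = H ln(P₀/P).
P₀/P = 1490/801.3 = 1.8595; ln(1.8595) = 0.62031.
z = 20410 × 0.62031 = 12661 m.

z ≈ 12700 m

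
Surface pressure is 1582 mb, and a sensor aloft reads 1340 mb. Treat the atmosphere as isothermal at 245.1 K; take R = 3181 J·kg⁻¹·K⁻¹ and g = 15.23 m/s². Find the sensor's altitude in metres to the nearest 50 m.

z ≈ 8500 m

Scale height: H = RT/g = 3181 × 245.1 / 15.23 = 51193 m.
Invert the barometric formula: z = H ln(P₀/P).
P₀/P = 1582/1340 = 1.1806; ln(1.1806) = 0.16602.
z = 51193 × 0.16602 = 8499.1 m.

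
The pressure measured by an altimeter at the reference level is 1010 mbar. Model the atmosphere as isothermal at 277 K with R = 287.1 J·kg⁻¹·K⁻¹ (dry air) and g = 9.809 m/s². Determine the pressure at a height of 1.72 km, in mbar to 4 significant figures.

Scale height: H = RT/g = 287.1 × 277 / 9.809 = 8107.5 m.
Barometric formula: P = P₀ exp(−z/H).
z/H = 1720.0/8107.5 = 0.21215; exp(−0.21215) = 0.80884.
P = 1010 × 0.80884 = 816.93 mbar.

P ≈ 816.9 mbar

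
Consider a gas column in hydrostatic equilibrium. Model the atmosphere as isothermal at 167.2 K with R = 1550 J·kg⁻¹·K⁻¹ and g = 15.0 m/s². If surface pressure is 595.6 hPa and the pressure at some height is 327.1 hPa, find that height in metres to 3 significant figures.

z ≈ 10400 m

Scale height: H = RT/g = 1550 × 167.2 / 15.0 = 17277 m.
Invert the barometric formula: z = H ln(P₀/P).
P₀/P = 595.6/327.1 = 1.8208; ln(1.8208) = 0.59928.
z = 17277 × 0.59928 = 10354 m.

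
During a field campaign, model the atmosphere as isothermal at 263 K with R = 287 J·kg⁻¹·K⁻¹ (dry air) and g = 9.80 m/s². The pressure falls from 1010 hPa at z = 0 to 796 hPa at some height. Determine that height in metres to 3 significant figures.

z ≈ 1830 m

Scale height: H = RT/g = 287 × 263 / 9.80 = 7702.1 m.
Invert the barometric formula: z = H ln(P₀/P).
P₀/P = 1010/796 = 1.2688; ln(1.2688) = 0.23807.
z = 7702.1 × 0.23807 = 1833.6 m.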